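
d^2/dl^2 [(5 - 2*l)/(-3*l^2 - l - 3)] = 2*((13 - 18*l)*(3*l^2 + l + 3) + (2*l - 5)*(6*l + 1)^2)/(3*l^2 + l + 3)^3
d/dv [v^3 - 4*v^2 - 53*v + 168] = 3*v^2 - 8*v - 53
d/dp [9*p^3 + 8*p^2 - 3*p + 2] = 27*p^2 + 16*p - 3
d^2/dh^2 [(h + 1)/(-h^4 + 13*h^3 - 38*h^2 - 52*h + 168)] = 2*(-(h + 1)*(4*h^3 - 39*h^2 + 76*h + 52)^2 + (4*h^3 - 39*h^2 + 76*h + (h + 1)*(6*h^2 - 39*h + 38) + 52)*(h^4 - 13*h^3 + 38*h^2 + 52*h - 168))/(h^4 - 13*h^3 + 38*h^2 + 52*h - 168)^3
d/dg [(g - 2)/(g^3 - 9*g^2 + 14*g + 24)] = (g^3 - 9*g^2 + 14*g - (g - 2)*(3*g^2 - 18*g + 14) + 24)/(g^3 - 9*g^2 + 14*g + 24)^2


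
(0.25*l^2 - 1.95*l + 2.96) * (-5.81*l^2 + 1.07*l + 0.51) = -1.4525*l^4 + 11.597*l^3 - 19.1566*l^2 + 2.1727*l + 1.5096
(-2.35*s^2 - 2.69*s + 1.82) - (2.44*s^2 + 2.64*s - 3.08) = -4.79*s^2 - 5.33*s + 4.9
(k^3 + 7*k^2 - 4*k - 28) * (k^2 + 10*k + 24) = k^5 + 17*k^4 + 90*k^3 + 100*k^2 - 376*k - 672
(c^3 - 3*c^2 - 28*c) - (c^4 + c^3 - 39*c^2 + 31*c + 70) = -c^4 + 36*c^2 - 59*c - 70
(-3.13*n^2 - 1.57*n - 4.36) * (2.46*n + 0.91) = -7.6998*n^3 - 6.7105*n^2 - 12.1543*n - 3.9676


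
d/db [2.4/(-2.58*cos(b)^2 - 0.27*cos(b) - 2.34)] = -(12.384*cos(b) + 0.648)*sin(b)/(2.58*cos(b)^2 + 0.27*cos(b) + 2.34)^2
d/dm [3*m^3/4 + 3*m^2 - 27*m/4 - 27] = 9*m^2/4 + 6*m - 27/4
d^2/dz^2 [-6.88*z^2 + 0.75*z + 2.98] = -13.7600000000000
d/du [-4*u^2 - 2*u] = -8*u - 2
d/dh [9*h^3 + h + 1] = 27*h^2 + 1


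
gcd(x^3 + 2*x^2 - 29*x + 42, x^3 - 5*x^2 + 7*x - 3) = x - 3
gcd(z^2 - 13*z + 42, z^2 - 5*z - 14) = z - 7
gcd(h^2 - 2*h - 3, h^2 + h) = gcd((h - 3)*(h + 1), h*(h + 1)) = h + 1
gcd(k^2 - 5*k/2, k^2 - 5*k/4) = k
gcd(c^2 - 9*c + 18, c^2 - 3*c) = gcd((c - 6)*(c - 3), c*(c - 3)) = c - 3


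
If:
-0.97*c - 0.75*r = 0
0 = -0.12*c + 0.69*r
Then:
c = 0.00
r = 0.00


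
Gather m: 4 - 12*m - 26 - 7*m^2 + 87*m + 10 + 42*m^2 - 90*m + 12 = 35*m^2 - 15*m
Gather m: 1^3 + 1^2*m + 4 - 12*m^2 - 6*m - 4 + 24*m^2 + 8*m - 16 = 12*m^2 + 3*m - 15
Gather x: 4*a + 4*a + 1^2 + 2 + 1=8*a + 4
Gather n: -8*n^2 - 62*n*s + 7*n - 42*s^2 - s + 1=-8*n^2 + n*(7 - 62*s) - 42*s^2 - s + 1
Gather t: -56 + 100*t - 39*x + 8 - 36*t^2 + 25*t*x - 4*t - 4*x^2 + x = -36*t^2 + t*(25*x + 96) - 4*x^2 - 38*x - 48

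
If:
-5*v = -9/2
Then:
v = 9/10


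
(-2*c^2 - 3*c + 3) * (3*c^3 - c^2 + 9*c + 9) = -6*c^5 - 7*c^4 - 6*c^3 - 48*c^2 + 27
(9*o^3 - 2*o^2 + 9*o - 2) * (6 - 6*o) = -54*o^4 + 66*o^3 - 66*o^2 + 66*o - 12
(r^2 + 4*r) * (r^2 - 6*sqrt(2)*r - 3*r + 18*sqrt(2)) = r^4 - 6*sqrt(2)*r^3 + r^3 - 12*r^2 - 6*sqrt(2)*r^2 + 72*sqrt(2)*r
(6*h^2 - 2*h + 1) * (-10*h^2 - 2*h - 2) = -60*h^4 + 8*h^3 - 18*h^2 + 2*h - 2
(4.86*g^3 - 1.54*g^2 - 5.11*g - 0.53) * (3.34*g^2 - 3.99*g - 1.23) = 16.2324*g^5 - 24.535*g^4 - 16.9006*g^3 + 20.5129*g^2 + 8.4*g + 0.6519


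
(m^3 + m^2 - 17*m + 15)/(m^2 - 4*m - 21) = (-m^3 - m^2 + 17*m - 15)/(-m^2 + 4*m + 21)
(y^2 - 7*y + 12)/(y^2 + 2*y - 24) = (y - 3)/(y + 6)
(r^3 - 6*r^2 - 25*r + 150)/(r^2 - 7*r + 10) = (r^2 - r - 30)/(r - 2)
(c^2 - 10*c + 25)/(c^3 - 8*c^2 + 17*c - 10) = (c - 5)/(c^2 - 3*c + 2)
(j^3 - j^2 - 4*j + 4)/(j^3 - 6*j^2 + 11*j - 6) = (j + 2)/(j - 3)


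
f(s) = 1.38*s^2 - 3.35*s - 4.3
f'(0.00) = -3.35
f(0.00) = -4.30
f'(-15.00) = -44.75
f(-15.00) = 356.45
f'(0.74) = -1.31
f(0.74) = -6.02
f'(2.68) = 4.05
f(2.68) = -3.37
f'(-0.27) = -4.10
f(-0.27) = -3.29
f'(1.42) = 0.57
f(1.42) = -6.27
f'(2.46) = 3.44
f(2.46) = -4.19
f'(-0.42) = -4.51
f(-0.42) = -2.65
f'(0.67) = -1.50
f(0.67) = -5.93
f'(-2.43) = -10.06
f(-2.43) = 11.99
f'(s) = 2.76*s - 3.35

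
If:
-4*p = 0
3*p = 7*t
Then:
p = 0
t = 0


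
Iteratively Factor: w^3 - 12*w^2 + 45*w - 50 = (w - 2)*(w^2 - 10*w + 25) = (w - 5)*(w - 2)*(w - 5)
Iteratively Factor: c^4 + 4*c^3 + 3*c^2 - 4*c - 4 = (c - 1)*(c^3 + 5*c^2 + 8*c + 4) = (c - 1)*(c + 1)*(c^2 + 4*c + 4) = (c - 1)*(c + 1)*(c + 2)*(c + 2)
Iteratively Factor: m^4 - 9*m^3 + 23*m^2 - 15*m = (m - 1)*(m^3 - 8*m^2 + 15*m) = (m - 5)*(m - 1)*(m^2 - 3*m) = (m - 5)*(m - 3)*(m - 1)*(m)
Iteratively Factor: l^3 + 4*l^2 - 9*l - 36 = (l + 3)*(l^2 + l - 12) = (l + 3)*(l + 4)*(l - 3)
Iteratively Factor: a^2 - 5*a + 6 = (a - 3)*(a - 2)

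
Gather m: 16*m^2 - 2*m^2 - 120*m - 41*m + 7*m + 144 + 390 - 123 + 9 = 14*m^2 - 154*m + 420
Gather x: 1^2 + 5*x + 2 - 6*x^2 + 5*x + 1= -6*x^2 + 10*x + 4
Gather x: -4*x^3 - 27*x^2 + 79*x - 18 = -4*x^3 - 27*x^2 + 79*x - 18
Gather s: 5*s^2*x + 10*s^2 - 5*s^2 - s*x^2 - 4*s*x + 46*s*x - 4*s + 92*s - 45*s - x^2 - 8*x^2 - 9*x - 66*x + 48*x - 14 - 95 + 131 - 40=s^2*(5*x + 5) + s*(-x^2 + 42*x + 43) - 9*x^2 - 27*x - 18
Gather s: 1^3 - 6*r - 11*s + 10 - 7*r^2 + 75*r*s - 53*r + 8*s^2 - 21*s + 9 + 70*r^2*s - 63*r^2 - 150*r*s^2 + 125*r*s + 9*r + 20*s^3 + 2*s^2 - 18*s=-70*r^2 - 50*r + 20*s^3 + s^2*(10 - 150*r) + s*(70*r^2 + 200*r - 50) + 20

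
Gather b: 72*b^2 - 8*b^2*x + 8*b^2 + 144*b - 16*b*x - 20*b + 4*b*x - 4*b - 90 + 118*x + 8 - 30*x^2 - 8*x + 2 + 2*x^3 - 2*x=b^2*(80 - 8*x) + b*(120 - 12*x) + 2*x^3 - 30*x^2 + 108*x - 80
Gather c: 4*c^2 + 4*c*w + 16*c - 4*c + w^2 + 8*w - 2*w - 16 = 4*c^2 + c*(4*w + 12) + w^2 + 6*w - 16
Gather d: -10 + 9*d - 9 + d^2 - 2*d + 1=d^2 + 7*d - 18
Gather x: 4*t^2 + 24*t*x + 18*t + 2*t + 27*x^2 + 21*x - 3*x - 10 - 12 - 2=4*t^2 + 20*t + 27*x^2 + x*(24*t + 18) - 24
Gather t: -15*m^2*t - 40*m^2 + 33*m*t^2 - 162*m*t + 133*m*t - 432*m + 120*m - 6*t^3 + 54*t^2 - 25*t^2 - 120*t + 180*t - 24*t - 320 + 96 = -40*m^2 - 312*m - 6*t^3 + t^2*(33*m + 29) + t*(-15*m^2 - 29*m + 36) - 224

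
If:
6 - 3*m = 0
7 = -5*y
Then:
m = 2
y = -7/5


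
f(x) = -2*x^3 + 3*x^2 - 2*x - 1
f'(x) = -6*x^2 + 6*x - 2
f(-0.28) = -0.16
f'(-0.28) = -4.15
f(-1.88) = 26.65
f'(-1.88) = -34.49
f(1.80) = -6.54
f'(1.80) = -10.64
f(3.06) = -36.33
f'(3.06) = -39.82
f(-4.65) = 274.26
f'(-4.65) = -159.64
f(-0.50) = 1.00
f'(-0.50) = -6.50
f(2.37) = -15.51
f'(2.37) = -21.48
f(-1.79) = 23.66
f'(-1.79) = -31.96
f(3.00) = -34.00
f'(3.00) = -38.00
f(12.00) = -3049.00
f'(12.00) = -794.00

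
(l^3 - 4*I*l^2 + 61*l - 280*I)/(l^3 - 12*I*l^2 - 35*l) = (l + 8*I)/l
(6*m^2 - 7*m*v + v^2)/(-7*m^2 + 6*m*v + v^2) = (-6*m + v)/(7*m + v)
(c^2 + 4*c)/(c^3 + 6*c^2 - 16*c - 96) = c/(c^2 + 2*c - 24)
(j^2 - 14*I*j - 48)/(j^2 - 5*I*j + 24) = (j - 6*I)/(j + 3*I)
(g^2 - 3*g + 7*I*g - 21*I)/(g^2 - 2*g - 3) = (g + 7*I)/(g + 1)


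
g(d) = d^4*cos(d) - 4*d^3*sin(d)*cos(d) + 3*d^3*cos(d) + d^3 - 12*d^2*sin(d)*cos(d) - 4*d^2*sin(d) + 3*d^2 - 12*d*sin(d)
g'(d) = -d^4*sin(d) + 4*d^3*sin(d)^2 - 3*d^3*sin(d) - 4*d^3*cos(d)^2 + 4*d^3*cos(d) + 12*d^2*sin(d)^2 - 12*d^2*sin(d)*cos(d) - 12*d^2*cos(d)^2 + 5*d^2*cos(d) + 3*d^2 - 24*d*sin(d)*cos(d) - 8*d*sin(d) - 12*d*cos(d) + 6*d - 12*sin(d)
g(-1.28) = -3.56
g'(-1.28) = 6.19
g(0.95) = -13.42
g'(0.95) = -23.60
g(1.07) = -16.08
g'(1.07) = -20.17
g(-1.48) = -4.88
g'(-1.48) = 6.64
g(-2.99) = 0.28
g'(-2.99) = 27.44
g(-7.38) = 292.53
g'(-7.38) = 711.44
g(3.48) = -247.49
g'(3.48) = -332.01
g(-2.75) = 2.98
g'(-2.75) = -2.27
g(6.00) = 2598.62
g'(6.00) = 698.13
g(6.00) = 2598.62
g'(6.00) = 698.13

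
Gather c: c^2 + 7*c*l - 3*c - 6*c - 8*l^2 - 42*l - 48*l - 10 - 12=c^2 + c*(7*l - 9) - 8*l^2 - 90*l - 22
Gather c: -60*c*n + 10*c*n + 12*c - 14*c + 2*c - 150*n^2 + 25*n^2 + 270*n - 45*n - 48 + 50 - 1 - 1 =-50*c*n - 125*n^2 + 225*n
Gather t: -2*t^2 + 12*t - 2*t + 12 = -2*t^2 + 10*t + 12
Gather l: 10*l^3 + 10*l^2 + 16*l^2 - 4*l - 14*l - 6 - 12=10*l^3 + 26*l^2 - 18*l - 18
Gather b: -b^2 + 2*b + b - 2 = -b^2 + 3*b - 2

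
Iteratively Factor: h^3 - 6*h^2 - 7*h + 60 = (h - 4)*(h^2 - 2*h - 15) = (h - 5)*(h - 4)*(h + 3)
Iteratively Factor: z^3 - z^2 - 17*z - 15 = (z + 1)*(z^2 - 2*z - 15) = (z - 5)*(z + 1)*(z + 3)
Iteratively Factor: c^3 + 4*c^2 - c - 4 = (c + 4)*(c^2 - 1) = (c + 1)*(c + 4)*(c - 1)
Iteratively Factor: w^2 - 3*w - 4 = (w - 4)*(w + 1)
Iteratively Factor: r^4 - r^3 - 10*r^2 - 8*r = (r + 1)*(r^3 - 2*r^2 - 8*r) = r*(r + 1)*(r^2 - 2*r - 8) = r*(r + 1)*(r + 2)*(r - 4)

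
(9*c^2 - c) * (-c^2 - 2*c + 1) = -9*c^4 - 17*c^3 + 11*c^2 - c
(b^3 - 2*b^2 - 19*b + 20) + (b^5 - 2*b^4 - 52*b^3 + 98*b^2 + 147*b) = b^5 - 2*b^4 - 51*b^3 + 96*b^2 + 128*b + 20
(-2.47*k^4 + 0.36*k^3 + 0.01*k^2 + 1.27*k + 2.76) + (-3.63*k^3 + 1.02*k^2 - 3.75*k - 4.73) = -2.47*k^4 - 3.27*k^3 + 1.03*k^2 - 2.48*k - 1.97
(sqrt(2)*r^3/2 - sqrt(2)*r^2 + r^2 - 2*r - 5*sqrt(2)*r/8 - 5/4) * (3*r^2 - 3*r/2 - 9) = 3*sqrt(2)*r^5/2 - 15*sqrt(2)*r^4/4 + 3*r^4 - 15*r^3/2 - 39*sqrt(2)*r^3/8 - 39*r^2/4 + 159*sqrt(2)*r^2/16 + 45*sqrt(2)*r/8 + 159*r/8 + 45/4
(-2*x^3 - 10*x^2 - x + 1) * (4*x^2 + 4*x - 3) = -8*x^5 - 48*x^4 - 38*x^3 + 30*x^2 + 7*x - 3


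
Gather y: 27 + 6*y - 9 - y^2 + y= -y^2 + 7*y + 18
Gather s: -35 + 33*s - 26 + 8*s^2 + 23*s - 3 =8*s^2 + 56*s - 64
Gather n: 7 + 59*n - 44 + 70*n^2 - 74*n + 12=70*n^2 - 15*n - 25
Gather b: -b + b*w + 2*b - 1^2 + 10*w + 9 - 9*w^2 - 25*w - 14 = b*(w + 1) - 9*w^2 - 15*w - 6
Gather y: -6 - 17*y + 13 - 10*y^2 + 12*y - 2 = -10*y^2 - 5*y + 5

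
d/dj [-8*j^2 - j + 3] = -16*j - 1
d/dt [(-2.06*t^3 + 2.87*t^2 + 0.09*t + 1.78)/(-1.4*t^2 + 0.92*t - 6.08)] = (2.884*t^4 - 3.7904*t^3 + 40.3408*t^2 - 29.9152*t - 2.1848)/(1.96*t^4 - 2.576*t^3 + 17.8704*t^2 - 11.1872*t + 36.9664)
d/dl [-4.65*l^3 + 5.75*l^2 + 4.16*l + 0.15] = -13.95*l^2 + 11.5*l + 4.16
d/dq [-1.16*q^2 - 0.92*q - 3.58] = -2.32*q - 0.92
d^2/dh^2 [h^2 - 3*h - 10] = 2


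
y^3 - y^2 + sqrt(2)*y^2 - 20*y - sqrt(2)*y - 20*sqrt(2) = (y - 5)*(y + 4)*(y + sqrt(2))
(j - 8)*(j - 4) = j^2 - 12*j + 32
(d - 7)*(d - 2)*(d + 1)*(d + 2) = d^4 - 6*d^3 - 11*d^2 + 24*d + 28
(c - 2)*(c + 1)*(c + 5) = c^3 + 4*c^2 - 7*c - 10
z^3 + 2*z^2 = z^2*(z + 2)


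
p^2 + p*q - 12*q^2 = (p - 3*q)*(p + 4*q)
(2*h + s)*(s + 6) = 2*h*s + 12*h + s^2 + 6*s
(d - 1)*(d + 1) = d^2 - 1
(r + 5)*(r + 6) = r^2 + 11*r + 30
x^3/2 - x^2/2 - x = x*(x/2 + 1/2)*(x - 2)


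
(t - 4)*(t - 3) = t^2 - 7*t + 12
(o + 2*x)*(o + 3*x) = o^2 + 5*o*x + 6*x^2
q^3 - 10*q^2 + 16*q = q*(q - 8)*(q - 2)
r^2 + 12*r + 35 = (r + 5)*(r + 7)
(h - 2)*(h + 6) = h^2 + 4*h - 12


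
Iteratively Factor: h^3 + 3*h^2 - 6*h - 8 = (h - 2)*(h^2 + 5*h + 4) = (h - 2)*(h + 4)*(h + 1)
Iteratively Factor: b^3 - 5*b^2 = (b)*(b^2 - 5*b) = b^2*(b - 5)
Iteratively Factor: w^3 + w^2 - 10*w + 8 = (w + 4)*(w^2 - 3*w + 2) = (w - 1)*(w + 4)*(w - 2)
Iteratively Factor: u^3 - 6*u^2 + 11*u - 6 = (u - 2)*(u^2 - 4*u + 3) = (u - 2)*(u - 1)*(u - 3)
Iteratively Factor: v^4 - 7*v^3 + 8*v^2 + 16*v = (v - 4)*(v^3 - 3*v^2 - 4*v) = (v - 4)^2*(v^2 + v) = (v - 4)^2*(v + 1)*(v)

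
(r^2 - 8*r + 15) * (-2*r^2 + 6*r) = -2*r^4 + 22*r^3 - 78*r^2 + 90*r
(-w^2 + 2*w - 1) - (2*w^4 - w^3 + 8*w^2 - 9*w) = -2*w^4 + w^3 - 9*w^2 + 11*w - 1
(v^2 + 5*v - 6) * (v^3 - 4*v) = v^5 + 5*v^4 - 10*v^3 - 20*v^2 + 24*v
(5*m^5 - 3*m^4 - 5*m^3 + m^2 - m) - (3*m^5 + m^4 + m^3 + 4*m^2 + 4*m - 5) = 2*m^5 - 4*m^4 - 6*m^3 - 3*m^2 - 5*m + 5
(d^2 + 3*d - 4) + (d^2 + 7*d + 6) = 2*d^2 + 10*d + 2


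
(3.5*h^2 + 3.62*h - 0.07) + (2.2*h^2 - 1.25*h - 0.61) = 5.7*h^2 + 2.37*h - 0.68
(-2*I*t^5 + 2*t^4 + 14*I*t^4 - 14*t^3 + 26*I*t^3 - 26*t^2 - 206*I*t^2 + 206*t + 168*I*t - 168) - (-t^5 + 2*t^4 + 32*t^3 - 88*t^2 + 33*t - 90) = t^5 - 2*I*t^5 + 14*I*t^4 - 46*t^3 + 26*I*t^3 + 62*t^2 - 206*I*t^2 + 173*t + 168*I*t - 78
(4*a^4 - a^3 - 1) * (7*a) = 28*a^5 - 7*a^4 - 7*a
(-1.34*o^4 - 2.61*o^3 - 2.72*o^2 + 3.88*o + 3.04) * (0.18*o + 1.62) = -0.2412*o^5 - 2.6406*o^4 - 4.7178*o^3 - 3.708*o^2 + 6.8328*o + 4.9248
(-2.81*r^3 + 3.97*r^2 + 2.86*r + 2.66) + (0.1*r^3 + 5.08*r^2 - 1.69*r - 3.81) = -2.71*r^3 + 9.05*r^2 + 1.17*r - 1.15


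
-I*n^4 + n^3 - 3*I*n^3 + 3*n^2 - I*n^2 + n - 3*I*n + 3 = (n + 3)*(n - I)*(n + I)*(-I*n + 1)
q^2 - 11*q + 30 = (q - 6)*(q - 5)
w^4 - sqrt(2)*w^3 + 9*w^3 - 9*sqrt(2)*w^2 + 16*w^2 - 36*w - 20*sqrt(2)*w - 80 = (w + 4)*(w + 5)*(w - 2*sqrt(2))*(w + sqrt(2))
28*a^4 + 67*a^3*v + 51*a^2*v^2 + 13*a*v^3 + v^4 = (a + v)^2*(4*a + v)*(7*a + v)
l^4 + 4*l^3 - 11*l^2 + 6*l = l*(l - 1)^2*(l + 6)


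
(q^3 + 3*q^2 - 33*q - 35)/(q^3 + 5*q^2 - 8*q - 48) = (q^3 + 3*q^2 - 33*q - 35)/(q^3 + 5*q^2 - 8*q - 48)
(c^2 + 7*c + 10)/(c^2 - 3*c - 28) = (c^2 + 7*c + 10)/(c^2 - 3*c - 28)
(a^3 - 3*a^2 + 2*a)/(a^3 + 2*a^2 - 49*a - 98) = a*(a^2 - 3*a + 2)/(a^3 + 2*a^2 - 49*a - 98)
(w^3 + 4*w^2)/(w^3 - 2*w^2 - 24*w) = w/(w - 6)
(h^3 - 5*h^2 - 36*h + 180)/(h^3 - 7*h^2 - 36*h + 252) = (h - 5)/(h - 7)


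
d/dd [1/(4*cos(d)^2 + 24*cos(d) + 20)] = (cos(d) + 3)*sin(d)/(2*(cos(d)^2 + 6*cos(d) + 5)^2)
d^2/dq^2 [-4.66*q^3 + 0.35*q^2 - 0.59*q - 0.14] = 0.7 - 27.96*q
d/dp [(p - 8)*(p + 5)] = 2*p - 3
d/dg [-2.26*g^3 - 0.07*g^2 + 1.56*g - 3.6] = -6.78*g^2 - 0.14*g + 1.56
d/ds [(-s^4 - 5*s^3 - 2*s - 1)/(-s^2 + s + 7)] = (2*s^5 + 2*s^4 - 38*s^3 - 107*s^2 - 2*s - 13)/(s^4 - 2*s^3 - 13*s^2 + 14*s + 49)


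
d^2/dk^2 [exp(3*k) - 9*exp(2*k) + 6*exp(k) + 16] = (9*exp(2*k) - 36*exp(k) + 6)*exp(k)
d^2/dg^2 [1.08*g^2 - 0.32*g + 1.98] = 2.16000000000000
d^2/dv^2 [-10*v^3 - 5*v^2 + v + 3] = -60*v - 10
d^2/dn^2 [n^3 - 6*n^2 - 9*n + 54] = 6*n - 12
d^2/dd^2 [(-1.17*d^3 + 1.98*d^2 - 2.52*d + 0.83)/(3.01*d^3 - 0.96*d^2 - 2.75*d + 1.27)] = (-2.8421709430404e-14*d^7 + 29.1163319999999*d^6 - 195.096762*d^5 + 285.936756*d^4 - 221.706174*d^3 + 117.967512*d^2 - 35.646708*d + 3.362506)/(27.270901*d^9 - 26.093088*d^8 - 66.423777*d^7 + 81.312645*d^6 + 38.667423*d^5 - 81.343254*d^4 + 13.884412*d^3 + 24.167973*d^2 - 13.306425*d + 2.048383)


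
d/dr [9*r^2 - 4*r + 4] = 18*r - 4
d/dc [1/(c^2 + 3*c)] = (-2*c - 3)/(c^2*(c + 3)^2)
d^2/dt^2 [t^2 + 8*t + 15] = 2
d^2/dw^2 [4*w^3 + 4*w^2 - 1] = 24*w + 8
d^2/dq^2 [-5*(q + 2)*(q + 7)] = -10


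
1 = 1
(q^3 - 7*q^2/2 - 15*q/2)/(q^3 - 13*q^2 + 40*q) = (q + 3/2)/(q - 8)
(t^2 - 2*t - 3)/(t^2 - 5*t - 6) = (t - 3)/(t - 6)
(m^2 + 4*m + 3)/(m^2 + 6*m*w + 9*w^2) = (m^2 + 4*m + 3)/(m^2 + 6*m*w + 9*w^2)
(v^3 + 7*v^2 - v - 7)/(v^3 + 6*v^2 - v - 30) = (v^3 + 7*v^2 - v - 7)/(v^3 + 6*v^2 - v - 30)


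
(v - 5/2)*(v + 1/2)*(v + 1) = v^3 - v^2 - 13*v/4 - 5/4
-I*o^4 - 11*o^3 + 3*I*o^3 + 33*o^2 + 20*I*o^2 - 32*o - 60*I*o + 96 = (o - 3)*(o - 8*I)*(o - 4*I)*(-I*o + 1)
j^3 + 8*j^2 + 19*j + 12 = (j + 1)*(j + 3)*(j + 4)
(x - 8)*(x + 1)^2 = x^3 - 6*x^2 - 15*x - 8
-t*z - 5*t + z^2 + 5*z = (-t + z)*(z + 5)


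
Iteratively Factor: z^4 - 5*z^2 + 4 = (z - 2)*(z^3 + 2*z^2 - z - 2) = (z - 2)*(z + 2)*(z^2 - 1) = (z - 2)*(z + 1)*(z + 2)*(z - 1)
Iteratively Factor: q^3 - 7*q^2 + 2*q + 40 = (q + 2)*(q^2 - 9*q + 20) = (q - 4)*(q + 2)*(q - 5)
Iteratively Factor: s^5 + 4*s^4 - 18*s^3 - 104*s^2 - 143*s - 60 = (s - 5)*(s^4 + 9*s^3 + 27*s^2 + 31*s + 12) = (s - 5)*(s + 3)*(s^3 + 6*s^2 + 9*s + 4) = (s - 5)*(s + 1)*(s + 3)*(s^2 + 5*s + 4) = (s - 5)*(s + 1)*(s + 3)*(s + 4)*(s + 1)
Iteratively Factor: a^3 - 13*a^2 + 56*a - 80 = (a - 5)*(a^2 - 8*a + 16) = (a - 5)*(a - 4)*(a - 4)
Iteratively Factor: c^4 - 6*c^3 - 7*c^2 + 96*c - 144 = (c - 3)*(c^3 - 3*c^2 - 16*c + 48) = (c - 3)^2*(c^2 - 16) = (c - 4)*(c - 3)^2*(c + 4)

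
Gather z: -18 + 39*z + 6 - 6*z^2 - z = -6*z^2 + 38*z - 12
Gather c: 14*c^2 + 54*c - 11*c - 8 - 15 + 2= 14*c^2 + 43*c - 21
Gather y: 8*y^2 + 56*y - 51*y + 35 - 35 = 8*y^2 + 5*y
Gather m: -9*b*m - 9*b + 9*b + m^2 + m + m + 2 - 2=m^2 + m*(2 - 9*b)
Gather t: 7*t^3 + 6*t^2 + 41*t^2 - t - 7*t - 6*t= 7*t^3 + 47*t^2 - 14*t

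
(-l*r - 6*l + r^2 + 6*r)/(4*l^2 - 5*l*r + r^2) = (r + 6)/(-4*l + r)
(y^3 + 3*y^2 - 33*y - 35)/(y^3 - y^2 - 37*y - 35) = (y^2 + 2*y - 35)/(y^2 - 2*y - 35)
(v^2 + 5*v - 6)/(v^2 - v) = (v + 6)/v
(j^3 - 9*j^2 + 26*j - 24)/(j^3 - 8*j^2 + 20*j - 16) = (j - 3)/(j - 2)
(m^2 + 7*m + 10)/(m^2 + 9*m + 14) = (m + 5)/(m + 7)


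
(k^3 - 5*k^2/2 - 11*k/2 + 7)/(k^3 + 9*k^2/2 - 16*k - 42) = (k - 1)/(k + 6)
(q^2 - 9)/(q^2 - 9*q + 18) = (q + 3)/(q - 6)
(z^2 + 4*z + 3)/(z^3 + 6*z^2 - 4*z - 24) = (z^2 + 4*z + 3)/(z^3 + 6*z^2 - 4*z - 24)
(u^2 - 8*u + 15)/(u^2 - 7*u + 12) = (u - 5)/(u - 4)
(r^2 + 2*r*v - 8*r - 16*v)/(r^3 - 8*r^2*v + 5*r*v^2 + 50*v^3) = (r - 8)/(r^2 - 10*r*v + 25*v^2)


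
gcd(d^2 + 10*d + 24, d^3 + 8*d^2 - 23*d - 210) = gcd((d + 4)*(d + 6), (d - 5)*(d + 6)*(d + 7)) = d + 6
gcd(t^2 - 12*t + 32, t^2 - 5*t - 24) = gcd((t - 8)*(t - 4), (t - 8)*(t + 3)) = t - 8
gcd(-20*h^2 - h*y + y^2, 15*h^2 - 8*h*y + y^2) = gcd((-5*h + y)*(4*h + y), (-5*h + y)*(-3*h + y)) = -5*h + y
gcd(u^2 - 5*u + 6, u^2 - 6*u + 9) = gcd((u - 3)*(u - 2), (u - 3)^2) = u - 3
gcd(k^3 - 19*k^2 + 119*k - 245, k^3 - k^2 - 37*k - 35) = k - 7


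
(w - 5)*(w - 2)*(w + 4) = w^3 - 3*w^2 - 18*w + 40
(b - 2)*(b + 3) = b^2 + b - 6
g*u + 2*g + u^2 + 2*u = (g + u)*(u + 2)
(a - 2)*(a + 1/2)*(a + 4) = a^3 + 5*a^2/2 - 7*a - 4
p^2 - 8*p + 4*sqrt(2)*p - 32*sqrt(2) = (p - 8)*(p + 4*sqrt(2))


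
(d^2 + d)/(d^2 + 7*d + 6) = d/(d + 6)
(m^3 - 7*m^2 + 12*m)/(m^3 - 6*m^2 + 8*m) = (m - 3)/(m - 2)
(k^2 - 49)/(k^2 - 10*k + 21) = (k + 7)/(k - 3)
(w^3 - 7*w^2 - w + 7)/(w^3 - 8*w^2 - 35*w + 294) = (w^2 - 1)/(w^2 - w - 42)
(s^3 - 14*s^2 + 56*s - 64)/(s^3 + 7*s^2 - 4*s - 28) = (s^2 - 12*s + 32)/(s^2 + 9*s + 14)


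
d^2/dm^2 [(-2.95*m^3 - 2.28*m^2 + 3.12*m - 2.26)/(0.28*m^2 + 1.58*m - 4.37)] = (2.22044604925031e-16*m^5 + 5.32907051820075e-15*m^4 - 19.44144*m^3 + 104.409468*m^2 - 321.108282*m - 60.81156)/(0.021952*m^6 + 0.371616*m^5 + 1.069152*m^4 - 7.655416*m^3 - 16.686408*m^2 + 90.519306*m - 83.453453)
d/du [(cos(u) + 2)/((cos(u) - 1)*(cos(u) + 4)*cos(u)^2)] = (3*cos(u)^3 + 14*cos(u)^2 + 14*cos(u) - 16)*sin(u)/((cos(u) - 1)^2*(cos(u) + 4)^2*cos(u)^3)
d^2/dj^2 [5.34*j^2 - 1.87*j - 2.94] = 10.6800000000000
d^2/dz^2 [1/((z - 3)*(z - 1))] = 2*((z - 3)^2 + (z - 3)*(z - 1) + (z - 1)^2)/((z - 3)^3*(z - 1)^3)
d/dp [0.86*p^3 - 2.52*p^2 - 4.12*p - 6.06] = 2.58*p^2 - 5.04*p - 4.12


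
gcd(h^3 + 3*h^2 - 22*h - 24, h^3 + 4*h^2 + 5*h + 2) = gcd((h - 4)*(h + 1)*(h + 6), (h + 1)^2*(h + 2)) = h + 1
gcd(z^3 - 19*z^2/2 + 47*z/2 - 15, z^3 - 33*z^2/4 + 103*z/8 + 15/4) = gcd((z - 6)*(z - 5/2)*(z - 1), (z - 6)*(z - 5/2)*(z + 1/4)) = z^2 - 17*z/2 + 15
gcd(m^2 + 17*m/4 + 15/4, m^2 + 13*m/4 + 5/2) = m + 5/4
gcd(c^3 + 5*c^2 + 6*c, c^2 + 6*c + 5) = 1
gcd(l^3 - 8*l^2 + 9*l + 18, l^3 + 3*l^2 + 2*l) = l + 1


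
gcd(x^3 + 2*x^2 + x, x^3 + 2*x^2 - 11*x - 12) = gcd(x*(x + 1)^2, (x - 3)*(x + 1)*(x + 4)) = x + 1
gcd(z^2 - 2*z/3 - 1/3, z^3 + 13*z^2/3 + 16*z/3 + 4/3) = z + 1/3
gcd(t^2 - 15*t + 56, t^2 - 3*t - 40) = t - 8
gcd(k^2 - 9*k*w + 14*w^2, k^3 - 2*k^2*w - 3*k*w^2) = 1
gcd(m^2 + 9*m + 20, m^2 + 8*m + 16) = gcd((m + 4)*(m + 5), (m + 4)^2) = m + 4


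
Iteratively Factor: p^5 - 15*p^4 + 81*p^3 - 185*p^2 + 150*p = (p - 2)*(p^4 - 13*p^3 + 55*p^2 - 75*p) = (p - 5)*(p - 2)*(p^3 - 8*p^2 + 15*p) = (p - 5)^2*(p - 2)*(p^2 - 3*p) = (p - 5)^2*(p - 3)*(p - 2)*(p)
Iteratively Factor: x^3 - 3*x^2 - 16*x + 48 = (x + 4)*(x^2 - 7*x + 12) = (x - 4)*(x + 4)*(x - 3)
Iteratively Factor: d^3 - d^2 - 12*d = (d)*(d^2 - d - 12) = d*(d - 4)*(d + 3)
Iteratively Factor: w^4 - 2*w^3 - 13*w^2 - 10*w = (w + 1)*(w^3 - 3*w^2 - 10*w) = w*(w + 1)*(w^2 - 3*w - 10) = w*(w - 5)*(w + 1)*(w + 2)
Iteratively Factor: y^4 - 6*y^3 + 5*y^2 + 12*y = (y)*(y^3 - 6*y^2 + 5*y + 12) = y*(y + 1)*(y^2 - 7*y + 12) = y*(y - 4)*(y + 1)*(y - 3)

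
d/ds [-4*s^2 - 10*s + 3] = -8*s - 10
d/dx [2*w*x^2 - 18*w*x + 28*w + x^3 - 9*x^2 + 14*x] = 4*w*x - 18*w + 3*x^2 - 18*x + 14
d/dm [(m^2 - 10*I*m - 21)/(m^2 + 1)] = 2*(5*I*m^2 + 22*m - 5*I)/(m^4 + 2*m^2 + 1)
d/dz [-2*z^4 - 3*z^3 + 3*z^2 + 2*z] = -8*z^3 - 9*z^2 + 6*z + 2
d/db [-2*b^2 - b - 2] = -4*b - 1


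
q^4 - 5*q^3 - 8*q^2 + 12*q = q*(q - 6)*(q - 1)*(q + 2)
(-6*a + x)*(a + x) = -6*a^2 - 5*a*x + x^2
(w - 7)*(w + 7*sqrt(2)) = w^2 - 7*w + 7*sqrt(2)*w - 49*sqrt(2)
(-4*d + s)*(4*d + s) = -16*d^2 + s^2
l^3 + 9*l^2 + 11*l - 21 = (l - 1)*(l + 3)*(l + 7)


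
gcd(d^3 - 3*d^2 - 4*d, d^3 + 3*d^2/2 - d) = d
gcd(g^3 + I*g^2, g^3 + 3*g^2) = g^2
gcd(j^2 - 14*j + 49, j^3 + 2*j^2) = 1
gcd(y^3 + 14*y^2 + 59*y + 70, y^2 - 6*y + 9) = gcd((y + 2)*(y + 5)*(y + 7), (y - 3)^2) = 1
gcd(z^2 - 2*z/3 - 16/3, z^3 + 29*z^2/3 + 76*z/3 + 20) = z + 2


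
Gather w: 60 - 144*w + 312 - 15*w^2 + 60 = -15*w^2 - 144*w + 432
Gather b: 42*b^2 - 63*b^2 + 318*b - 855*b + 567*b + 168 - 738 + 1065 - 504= -21*b^2 + 30*b - 9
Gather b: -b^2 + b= -b^2 + b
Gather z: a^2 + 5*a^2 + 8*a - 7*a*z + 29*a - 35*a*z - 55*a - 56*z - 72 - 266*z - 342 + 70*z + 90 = 6*a^2 - 18*a + z*(-42*a - 252) - 324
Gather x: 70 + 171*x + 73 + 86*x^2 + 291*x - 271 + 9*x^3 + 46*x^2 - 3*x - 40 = 9*x^3 + 132*x^2 + 459*x - 168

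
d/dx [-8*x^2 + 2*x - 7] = 2 - 16*x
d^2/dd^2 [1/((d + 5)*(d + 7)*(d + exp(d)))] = (-(d + 5)^2*(d + 7)^2*(d + exp(d))*exp(d) + 2*(d + 5)^2*(d + 7)^2*(exp(d) + 1)^2 + 2*(d + 5)^2*(d + 7)*(d + exp(d))*(exp(d) + 1) + 2*(d + 5)^2*(d + exp(d))^2 + 2*(d + 5)*(d + 7)^2*(d + exp(d))*(exp(d) + 1) + 2*(d + 5)*(d + 7)*(d + exp(d))^2 + 2*(d + 7)^2*(d + exp(d))^2)/((d + 5)^3*(d + 7)^3*(d + exp(d))^3)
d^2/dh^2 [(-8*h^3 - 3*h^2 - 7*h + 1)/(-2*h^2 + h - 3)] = 2*(-6*h^3 - 138*h^2 + 96*h + 53)/(8*h^6 - 12*h^5 + 42*h^4 - 37*h^3 + 63*h^2 - 27*h + 27)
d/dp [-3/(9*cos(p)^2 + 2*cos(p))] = -(6*sin(p)/cos(p)^2 + 54*tan(p))/(9*cos(p) + 2)^2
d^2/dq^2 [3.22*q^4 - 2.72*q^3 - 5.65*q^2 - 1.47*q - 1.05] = 38.64*q^2 - 16.32*q - 11.3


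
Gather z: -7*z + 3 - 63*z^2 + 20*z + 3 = -63*z^2 + 13*z + 6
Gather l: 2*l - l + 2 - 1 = l + 1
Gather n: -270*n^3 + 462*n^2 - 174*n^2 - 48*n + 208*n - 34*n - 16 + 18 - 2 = -270*n^3 + 288*n^2 + 126*n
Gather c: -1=-1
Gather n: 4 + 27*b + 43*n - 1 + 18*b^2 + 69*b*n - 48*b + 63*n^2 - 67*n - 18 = 18*b^2 - 21*b + 63*n^2 + n*(69*b - 24) - 15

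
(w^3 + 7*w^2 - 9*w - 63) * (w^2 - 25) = w^5 + 7*w^4 - 34*w^3 - 238*w^2 + 225*w + 1575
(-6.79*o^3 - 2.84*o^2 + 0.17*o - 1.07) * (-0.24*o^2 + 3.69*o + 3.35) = 1.6296*o^5 - 24.3735*o^4 - 33.2669*o^3 - 8.6299*o^2 - 3.3788*o - 3.5845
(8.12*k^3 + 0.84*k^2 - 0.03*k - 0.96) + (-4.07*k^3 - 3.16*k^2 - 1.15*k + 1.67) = 4.05*k^3 - 2.32*k^2 - 1.18*k + 0.71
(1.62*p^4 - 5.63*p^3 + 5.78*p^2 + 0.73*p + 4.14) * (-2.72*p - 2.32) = -4.4064*p^5 + 11.5552*p^4 - 2.66*p^3 - 15.3952*p^2 - 12.9544*p - 9.6048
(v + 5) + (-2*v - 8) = -v - 3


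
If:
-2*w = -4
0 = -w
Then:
No Solution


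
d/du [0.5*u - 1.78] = 0.500000000000000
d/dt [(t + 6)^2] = 2*t + 12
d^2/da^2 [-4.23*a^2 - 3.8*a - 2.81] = -8.46000000000000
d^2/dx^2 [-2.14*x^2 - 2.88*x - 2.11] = -4.28000000000000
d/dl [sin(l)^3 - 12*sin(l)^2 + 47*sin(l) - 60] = (3*sin(l)^2 - 24*sin(l) + 47)*cos(l)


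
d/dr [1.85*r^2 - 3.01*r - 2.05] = 3.7*r - 3.01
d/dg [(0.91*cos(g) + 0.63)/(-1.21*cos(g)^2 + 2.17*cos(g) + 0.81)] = (-1.1011*cos(g)^2 - 1.5246*cos(g) + 0.63)*sin(g)/(1.4641*cos(g)^4 - 5.2514*cos(g)^3 + 2.7487*cos(g)^2 + 3.5154*cos(g) + 0.6561)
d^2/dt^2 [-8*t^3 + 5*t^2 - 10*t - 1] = 10 - 48*t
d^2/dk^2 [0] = 0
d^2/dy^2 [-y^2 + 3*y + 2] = -2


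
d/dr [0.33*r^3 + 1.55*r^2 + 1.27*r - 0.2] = 0.99*r^2 + 3.1*r + 1.27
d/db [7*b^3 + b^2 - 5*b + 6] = 21*b^2 + 2*b - 5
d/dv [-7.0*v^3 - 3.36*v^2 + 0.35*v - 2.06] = -21.0*v^2 - 6.72*v + 0.35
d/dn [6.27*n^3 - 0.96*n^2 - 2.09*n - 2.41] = 18.81*n^2 - 1.92*n - 2.09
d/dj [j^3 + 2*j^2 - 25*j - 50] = 3*j^2 + 4*j - 25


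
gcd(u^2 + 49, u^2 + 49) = u^2 + 49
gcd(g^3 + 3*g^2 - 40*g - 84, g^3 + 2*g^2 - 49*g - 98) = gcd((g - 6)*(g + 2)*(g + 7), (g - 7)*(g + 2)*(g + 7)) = g^2 + 9*g + 14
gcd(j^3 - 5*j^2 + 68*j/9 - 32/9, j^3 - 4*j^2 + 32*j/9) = j^2 - 4*j + 32/9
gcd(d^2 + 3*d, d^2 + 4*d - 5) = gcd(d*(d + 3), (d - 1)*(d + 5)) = 1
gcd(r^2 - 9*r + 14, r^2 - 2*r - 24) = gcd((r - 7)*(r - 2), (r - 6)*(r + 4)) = 1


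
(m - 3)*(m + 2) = m^2 - m - 6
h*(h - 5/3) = h^2 - 5*h/3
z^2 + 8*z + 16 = (z + 4)^2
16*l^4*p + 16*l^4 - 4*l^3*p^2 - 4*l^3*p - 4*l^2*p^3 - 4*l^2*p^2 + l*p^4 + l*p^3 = (-4*l + p)*(-2*l + p)*(2*l + p)*(l*p + l)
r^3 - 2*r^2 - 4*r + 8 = (r - 2)^2*(r + 2)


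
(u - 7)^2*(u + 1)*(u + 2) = u^4 - 11*u^3 + 9*u^2 + 119*u + 98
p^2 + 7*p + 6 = (p + 1)*(p + 6)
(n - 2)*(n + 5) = n^2 + 3*n - 10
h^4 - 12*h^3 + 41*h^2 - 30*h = h*(h - 6)*(h - 5)*(h - 1)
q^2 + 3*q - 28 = (q - 4)*(q + 7)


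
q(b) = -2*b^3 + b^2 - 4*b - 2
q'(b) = -6*b^2 + 2*b - 4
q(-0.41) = -0.05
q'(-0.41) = -5.83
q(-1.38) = 10.68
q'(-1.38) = -18.19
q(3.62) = -98.25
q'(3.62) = -75.39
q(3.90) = -121.03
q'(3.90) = -87.46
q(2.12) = -25.04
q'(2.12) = -26.73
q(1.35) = -10.50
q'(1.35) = -12.24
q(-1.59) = 14.93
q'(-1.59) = -22.35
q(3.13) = -66.05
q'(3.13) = -56.52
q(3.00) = -59.00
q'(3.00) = -52.00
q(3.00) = -59.00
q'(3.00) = -52.00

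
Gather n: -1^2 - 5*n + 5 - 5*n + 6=10 - 10*n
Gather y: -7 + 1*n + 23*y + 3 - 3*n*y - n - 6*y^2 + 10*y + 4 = -6*y^2 + y*(33 - 3*n)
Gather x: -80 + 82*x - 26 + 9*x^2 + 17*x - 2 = 9*x^2 + 99*x - 108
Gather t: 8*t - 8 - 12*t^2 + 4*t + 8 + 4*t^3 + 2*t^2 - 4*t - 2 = 4*t^3 - 10*t^2 + 8*t - 2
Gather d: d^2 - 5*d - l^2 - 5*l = d^2 - 5*d - l^2 - 5*l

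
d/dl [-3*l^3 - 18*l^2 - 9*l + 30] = -9*l^2 - 36*l - 9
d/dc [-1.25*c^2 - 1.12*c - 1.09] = -2.5*c - 1.12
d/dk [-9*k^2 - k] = -18*k - 1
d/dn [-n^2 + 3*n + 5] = 3 - 2*n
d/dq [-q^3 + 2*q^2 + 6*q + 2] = -3*q^2 + 4*q + 6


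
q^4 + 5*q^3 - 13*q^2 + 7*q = q*(q - 1)^2*(q + 7)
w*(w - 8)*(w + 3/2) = w^3 - 13*w^2/2 - 12*w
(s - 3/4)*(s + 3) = s^2 + 9*s/4 - 9/4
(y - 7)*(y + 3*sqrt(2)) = y^2 - 7*y + 3*sqrt(2)*y - 21*sqrt(2)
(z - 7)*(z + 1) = z^2 - 6*z - 7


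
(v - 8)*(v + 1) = v^2 - 7*v - 8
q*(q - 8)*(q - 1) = q^3 - 9*q^2 + 8*q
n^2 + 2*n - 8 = (n - 2)*(n + 4)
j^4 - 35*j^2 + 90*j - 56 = (j - 4)*(j - 2)*(j - 1)*(j + 7)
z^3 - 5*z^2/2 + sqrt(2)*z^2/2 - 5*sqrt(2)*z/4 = z*(z - 5/2)*(z + sqrt(2)/2)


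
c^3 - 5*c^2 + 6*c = c*(c - 3)*(c - 2)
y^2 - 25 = (y - 5)*(y + 5)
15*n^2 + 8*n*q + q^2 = (3*n + q)*(5*n + q)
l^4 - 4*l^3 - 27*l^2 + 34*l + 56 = (l - 7)*(l - 2)*(l + 1)*(l + 4)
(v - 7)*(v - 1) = v^2 - 8*v + 7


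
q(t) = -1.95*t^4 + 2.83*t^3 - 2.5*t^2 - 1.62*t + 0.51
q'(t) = -7.8*t^3 + 8.49*t^2 - 5.0*t - 1.62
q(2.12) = -26.59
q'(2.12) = -48.38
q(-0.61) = -0.34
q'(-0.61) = 6.36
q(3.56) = -222.47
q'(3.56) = -263.74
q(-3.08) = -276.39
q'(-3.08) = 322.22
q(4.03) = -375.74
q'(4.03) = -394.40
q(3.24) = -149.62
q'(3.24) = -193.99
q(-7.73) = -8405.80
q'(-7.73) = 4147.07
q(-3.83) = -608.55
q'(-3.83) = 580.29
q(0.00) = 0.51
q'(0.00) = -1.62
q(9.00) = -10947.45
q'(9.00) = -5045.13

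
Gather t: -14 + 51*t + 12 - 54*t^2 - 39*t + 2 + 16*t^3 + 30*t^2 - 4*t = 16*t^3 - 24*t^2 + 8*t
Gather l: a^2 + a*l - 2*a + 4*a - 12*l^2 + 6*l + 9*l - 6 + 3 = a^2 + 2*a - 12*l^2 + l*(a + 15) - 3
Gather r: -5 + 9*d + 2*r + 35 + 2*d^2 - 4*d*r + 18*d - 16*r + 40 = 2*d^2 + 27*d + r*(-4*d - 14) + 70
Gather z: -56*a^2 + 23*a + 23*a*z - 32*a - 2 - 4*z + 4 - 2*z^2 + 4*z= -56*a^2 + 23*a*z - 9*a - 2*z^2 + 2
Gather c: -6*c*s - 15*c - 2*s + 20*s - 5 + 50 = c*(-6*s - 15) + 18*s + 45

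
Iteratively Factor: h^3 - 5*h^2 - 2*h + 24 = (h - 3)*(h^2 - 2*h - 8) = (h - 4)*(h - 3)*(h + 2)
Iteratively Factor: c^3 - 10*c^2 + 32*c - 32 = (c - 4)*(c^2 - 6*c + 8) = (c - 4)^2*(c - 2)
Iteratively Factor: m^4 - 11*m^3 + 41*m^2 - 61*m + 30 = (m - 1)*(m^3 - 10*m^2 + 31*m - 30) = (m - 3)*(m - 1)*(m^2 - 7*m + 10) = (m - 3)*(m - 2)*(m - 1)*(m - 5)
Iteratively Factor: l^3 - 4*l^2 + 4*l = (l - 2)*(l^2 - 2*l) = (l - 2)^2*(l)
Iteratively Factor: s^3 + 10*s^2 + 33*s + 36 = (s + 3)*(s^2 + 7*s + 12) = (s + 3)^2*(s + 4)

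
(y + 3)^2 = y^2 + 6*y + 9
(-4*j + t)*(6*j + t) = -24*j^2 + 2*j*t + t^2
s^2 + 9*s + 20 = (s + 4)*(s + 5)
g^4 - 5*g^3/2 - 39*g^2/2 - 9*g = g*(g - 6)*(g + 1/2)*(g + 3)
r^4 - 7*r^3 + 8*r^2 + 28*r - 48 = (r - 4)*(r - 3)*(r - 2)*(r + 2)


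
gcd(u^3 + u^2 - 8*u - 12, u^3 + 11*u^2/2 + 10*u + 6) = u^2 + 4*u + 4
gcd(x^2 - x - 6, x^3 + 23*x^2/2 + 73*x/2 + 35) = x + 2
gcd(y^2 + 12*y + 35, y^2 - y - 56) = y + 7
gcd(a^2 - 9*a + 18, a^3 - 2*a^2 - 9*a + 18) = a - 3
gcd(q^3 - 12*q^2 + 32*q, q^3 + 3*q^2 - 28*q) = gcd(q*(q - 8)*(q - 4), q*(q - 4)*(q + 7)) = q^2 - 4*q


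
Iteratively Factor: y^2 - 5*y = (y)*(y - 5)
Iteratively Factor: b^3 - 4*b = (b)*(b^2 - 4) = b*(b + 2)*(b - 2)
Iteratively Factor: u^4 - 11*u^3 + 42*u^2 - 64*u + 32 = (u - 4)*(u^3 - 7*u^2 + 14*u - 8) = (u - 4)*(u - 1)*(u^2 - 6*u + 8) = (u - 4)^2*(u - 1)*(u - 2)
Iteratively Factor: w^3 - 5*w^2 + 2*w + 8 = (w + 1)*(w^2 - 6*w + 8) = (w - 2)*(w + 1)*(w - 4)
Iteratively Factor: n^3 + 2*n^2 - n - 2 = (n + 2)*(n^2 - 1) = (n + 1)*(n + 2)*(n - 1)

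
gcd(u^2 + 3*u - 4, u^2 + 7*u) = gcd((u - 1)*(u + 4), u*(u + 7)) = 1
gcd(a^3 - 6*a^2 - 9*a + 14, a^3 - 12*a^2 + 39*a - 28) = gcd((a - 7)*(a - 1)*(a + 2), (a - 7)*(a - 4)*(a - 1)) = a^2 - 8*a + 7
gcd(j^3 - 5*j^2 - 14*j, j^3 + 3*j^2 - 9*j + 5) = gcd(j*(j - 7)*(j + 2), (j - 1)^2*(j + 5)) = 1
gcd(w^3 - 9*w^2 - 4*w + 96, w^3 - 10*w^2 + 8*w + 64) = w^2 - 12*w + 32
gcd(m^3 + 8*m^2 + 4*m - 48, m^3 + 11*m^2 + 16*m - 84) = m^2 + 4*m - 12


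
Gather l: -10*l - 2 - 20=-10*l - 22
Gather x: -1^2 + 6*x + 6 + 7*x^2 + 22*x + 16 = 7*x^2 + 28*x + 21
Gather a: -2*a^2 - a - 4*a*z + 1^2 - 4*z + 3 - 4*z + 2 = -2*a^2 + a*(-4*z - 1) - 8*z + 6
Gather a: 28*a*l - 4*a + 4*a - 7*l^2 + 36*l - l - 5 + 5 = 28*a*l - 7*l^2 + 35*l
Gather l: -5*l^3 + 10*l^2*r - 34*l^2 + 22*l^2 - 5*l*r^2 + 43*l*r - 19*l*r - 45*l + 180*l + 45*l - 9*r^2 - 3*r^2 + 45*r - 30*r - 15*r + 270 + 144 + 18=-5*l^3 + l^2*(10*r - 12) + l*(-5*r^2 + 24*r + 180) - 12*r^2 + 432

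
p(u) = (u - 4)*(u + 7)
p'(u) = 2*u + 3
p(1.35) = -22.13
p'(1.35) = 5.70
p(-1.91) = -30.08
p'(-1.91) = -0.82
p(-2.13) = -29.85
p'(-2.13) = -1.26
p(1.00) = -24.00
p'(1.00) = 5.00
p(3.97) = -0.33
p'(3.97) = 10.94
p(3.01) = -9.91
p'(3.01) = 9.02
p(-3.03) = -27.91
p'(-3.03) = -3.06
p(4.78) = 9.19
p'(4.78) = 12.56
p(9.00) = 80.00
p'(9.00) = 21.00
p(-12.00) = 80.00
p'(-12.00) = -21.00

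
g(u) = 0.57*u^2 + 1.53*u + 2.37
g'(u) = 1.14*u + 1.53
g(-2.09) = 1.66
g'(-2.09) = -0.85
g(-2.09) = 1.66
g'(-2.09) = -0.85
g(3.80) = 16.41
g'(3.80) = 5.86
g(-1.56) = 1.37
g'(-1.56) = -0.25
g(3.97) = 17.43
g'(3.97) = 6.06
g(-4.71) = 7.81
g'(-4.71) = -3.84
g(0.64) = 3.58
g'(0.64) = 2.26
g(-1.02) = 1.40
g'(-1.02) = 0.37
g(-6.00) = 13.71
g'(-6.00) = -5.31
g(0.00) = 2.37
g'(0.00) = 1.53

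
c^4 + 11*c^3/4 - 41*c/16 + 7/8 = (c - 1/2)^2*(c + 7/4)*(c + 2)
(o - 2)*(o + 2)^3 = o^4 + 4*o^3 - 16*o - 16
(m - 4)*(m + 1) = m^2 - 3*m - 4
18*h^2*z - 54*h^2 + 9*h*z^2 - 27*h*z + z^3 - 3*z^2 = (3*h + z)*(6*h + z)*(z - 3)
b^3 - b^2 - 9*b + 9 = (b - 3)*(b - 1)*(b + 3)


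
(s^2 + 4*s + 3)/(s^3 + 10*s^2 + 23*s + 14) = (s + 3)/(s^2 + 9*s + 14)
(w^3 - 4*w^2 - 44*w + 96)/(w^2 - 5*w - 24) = (w^2 + 4*w - 12)/(w + 3)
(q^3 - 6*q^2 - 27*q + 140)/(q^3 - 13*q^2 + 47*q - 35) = (q^2 + q - 20)/(q^2 - 6*q + 5)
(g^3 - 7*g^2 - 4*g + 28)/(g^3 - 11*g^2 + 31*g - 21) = (g^2 - 4)/(g^2 - 4*g + 3)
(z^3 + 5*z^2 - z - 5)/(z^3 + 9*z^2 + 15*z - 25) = (z + 1)/(z + 5)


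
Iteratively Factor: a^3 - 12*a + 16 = (a + 4)*(a^2 - 4*a + 4) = (a - 2)*(a + 4)*(a - 2)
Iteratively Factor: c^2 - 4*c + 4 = (c - 2)*(c - 2)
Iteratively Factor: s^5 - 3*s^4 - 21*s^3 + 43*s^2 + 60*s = (s - 5)*(s^4 + 2*s^3 - 11*s^2 - 12*s) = (s - 5)*(s + 1)*(s^3 + s^2 - 12*s) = (s - 5)*(s - 3)*(s + 1)*(s^2 + 4*s) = (s - 5)*(s - 3)*(s + 1)*(s + 4)*(s)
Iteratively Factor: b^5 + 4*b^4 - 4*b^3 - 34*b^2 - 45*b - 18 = (b + 2)*(b^4 + 2*b^3 - 8*b^2 - 18*b - 9) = (b + 1)*(b + 2)*(b^3 + b^2 - 9*b - 9) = (b - 3)*(b + 1)*(b + 2)*(b^2 + 4*b + 3) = (b - 3)*(b + 1)*(b + 2)*(b + 3)*(b + 1)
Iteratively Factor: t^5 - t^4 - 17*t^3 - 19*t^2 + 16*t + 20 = (t - 1)*(t^4 - 17*t^2 - 36*t - 20) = (t - 1)*(t + 1)*(t^3 - t^2 - 16*t - 20) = (t - 1)*(t + 1)*(t + 2)*(t^2 - 3*t - 10) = (t - 5)*(t - 1)*(t + 1)*(t + 2)*(t + 2)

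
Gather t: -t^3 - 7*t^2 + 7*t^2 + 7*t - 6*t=-t^3 + t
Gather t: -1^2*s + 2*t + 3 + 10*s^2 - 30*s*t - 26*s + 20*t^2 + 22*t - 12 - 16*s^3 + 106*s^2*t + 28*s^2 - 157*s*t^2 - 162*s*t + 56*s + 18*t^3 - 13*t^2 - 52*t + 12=-16*s^3 + 38*s^2 + 29*s + 18*t^3 + t^2*(7 - 157*s) + t*(106*s^2 - 192*s - 28) + 3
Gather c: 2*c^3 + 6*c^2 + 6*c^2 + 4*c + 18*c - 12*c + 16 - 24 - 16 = 2*c^3 + 12*c^2 + 10*c - 24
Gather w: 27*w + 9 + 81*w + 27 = 108*w + 36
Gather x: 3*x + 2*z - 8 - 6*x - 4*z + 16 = -3*x - 2*z + 8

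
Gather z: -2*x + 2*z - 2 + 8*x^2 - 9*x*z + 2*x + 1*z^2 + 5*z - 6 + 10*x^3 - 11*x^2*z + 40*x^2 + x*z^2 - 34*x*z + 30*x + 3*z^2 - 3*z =10*x^3 + 48*x^2 + 30*x + z^2*(x + 4) + z*(-11*x^2 - 43*x + 4) - 8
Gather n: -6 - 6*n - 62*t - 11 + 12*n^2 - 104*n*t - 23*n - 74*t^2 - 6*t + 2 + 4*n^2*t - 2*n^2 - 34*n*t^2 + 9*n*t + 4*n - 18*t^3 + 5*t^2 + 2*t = n^2*(4*t + 10) + n*(-34*t^2 - 95*t - 25) - 18*t^3 - 69*t^2 - 66*t - 15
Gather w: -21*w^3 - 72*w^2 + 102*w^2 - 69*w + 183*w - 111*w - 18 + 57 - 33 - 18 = -21*w^3 + 30*w^2 + 3*w - 12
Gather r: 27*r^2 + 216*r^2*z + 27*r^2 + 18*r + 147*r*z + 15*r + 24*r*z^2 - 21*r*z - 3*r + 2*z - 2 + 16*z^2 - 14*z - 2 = r^2*(216*z + 54) + r*(24*z^2 + 126*z + 30) + 16*z^2 - 12*z - 4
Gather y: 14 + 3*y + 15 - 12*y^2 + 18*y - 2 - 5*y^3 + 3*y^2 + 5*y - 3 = -5*y^3 - 9*y^2 + 26*y + 24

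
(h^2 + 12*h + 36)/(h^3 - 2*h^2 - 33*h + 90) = (h + 6)/(h^2 - 8*h + 15)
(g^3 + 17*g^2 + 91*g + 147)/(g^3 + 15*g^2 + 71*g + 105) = (g + 7)/(g + 5)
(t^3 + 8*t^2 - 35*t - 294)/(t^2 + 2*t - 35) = (t^2 + t - 42)/(t - 5)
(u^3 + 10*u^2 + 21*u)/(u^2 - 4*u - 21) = u*(u + 7)/(u - 7)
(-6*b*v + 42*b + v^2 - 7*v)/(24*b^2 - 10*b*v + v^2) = (v - 7)/(-4*b + v)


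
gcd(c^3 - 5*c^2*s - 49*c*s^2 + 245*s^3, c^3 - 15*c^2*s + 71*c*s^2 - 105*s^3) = c^2 - 12*c*s + 35*s^2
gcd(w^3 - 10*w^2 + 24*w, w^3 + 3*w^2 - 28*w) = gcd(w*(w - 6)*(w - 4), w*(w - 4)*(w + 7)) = w^2 - 4*w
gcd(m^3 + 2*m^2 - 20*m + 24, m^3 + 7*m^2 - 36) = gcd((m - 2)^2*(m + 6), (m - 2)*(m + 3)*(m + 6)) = m^2 + 4*m - 12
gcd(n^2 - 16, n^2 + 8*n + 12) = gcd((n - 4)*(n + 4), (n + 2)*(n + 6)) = 1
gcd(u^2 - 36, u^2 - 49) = 1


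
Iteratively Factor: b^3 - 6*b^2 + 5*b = (b - 5)*(b^2 - b) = (b - 5)*(b - 1)*(b)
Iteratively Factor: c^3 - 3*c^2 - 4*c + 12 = (c + 2)*(c^2 - 5*c + 6) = (c - 3)*(c + 2)*(c - 2)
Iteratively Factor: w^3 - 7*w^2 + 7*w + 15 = (w + 1)*(w^2 - 8*w + 15) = (w - 3)*(w + 1)*(w - 5)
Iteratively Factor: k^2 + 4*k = (k)*(k + 4)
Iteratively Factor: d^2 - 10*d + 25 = (d - 5)*(d - 5)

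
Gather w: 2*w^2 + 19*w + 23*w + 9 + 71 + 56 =2*w^2 + 42*w + 136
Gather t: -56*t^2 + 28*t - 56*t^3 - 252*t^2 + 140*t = -56*t^3 - 308*t^2 + 168*t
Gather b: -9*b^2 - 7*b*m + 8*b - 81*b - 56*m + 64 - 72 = -9*b^2 + b*(-7*m - 73) - 56*m - 8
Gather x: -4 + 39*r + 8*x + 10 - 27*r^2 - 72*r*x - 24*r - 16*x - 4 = -27*r^2 + 15*r + x*(-72*r - 8) + 2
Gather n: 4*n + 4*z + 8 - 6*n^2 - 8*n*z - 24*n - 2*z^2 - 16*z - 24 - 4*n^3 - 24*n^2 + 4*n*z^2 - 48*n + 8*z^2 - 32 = -4*n^3 - 30*n^2 + n*(4*z^2 - 8*z - 68) + 6*z^2 - 12*z - 48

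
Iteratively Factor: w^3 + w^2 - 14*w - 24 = (w + 2)*(w^2 - w - 12) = (w + 2)*(w + 3)*(w - 4)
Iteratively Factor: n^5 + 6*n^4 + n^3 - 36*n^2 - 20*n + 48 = (n - 1)*(n^4 + 7*n^3 + 8*n^2 - 28*n - 48) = (n - 1)*(n + 4)*(n^3 + 3*n^2 - 4*n - 12) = (n - 2)*(n - 1)*(n + 4)*(n^2 + 5*n + 6) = (n - 2)*(n - 1)*(n + 3)*(n + 4)*(n + 2)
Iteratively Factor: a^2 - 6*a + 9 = (a - 3)*(a - 3)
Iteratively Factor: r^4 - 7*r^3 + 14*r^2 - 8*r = (r)*(r^3 - 7*r^2 + 14*r - 8) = r*(r - 1)*(r^2 - 6*r + 8) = r*(r - 2)*(r - 1)*(r - 4)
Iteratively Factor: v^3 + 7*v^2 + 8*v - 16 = (v + 4)*(v^2 + 3*v - 4) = (v - 1)*(v + 4)*(v + 4)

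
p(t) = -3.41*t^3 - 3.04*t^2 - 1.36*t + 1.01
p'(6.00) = -406.12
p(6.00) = -853.15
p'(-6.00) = -333.16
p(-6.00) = 636.29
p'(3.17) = -123.43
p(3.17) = -142.48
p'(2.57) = -84.55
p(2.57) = -80.45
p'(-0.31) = -0.46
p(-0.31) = 1.24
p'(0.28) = -3.86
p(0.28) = 0.32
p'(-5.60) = -288.12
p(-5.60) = 512.14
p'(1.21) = -23.69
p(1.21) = -11.13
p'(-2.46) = -48.31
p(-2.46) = 36.72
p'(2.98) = -110.32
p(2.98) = -120.28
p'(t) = -10.23*t^2 - 6.08*t - 1.36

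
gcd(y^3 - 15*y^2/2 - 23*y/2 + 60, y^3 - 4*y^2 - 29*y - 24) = y^2 - 5*y - 24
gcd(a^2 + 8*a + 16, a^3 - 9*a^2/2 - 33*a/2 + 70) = a + 4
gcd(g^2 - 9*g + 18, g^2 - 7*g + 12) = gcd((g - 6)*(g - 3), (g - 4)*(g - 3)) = g - 3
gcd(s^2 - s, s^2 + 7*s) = s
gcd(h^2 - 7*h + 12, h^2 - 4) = 1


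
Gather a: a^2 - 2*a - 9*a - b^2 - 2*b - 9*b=a^2 - 11*a - b^2 - 11*b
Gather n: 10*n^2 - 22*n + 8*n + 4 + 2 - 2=10*n^2 - 14*n + 4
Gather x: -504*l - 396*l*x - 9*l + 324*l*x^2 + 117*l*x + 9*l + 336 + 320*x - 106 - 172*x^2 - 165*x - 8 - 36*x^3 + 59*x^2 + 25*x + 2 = -504*l - 36*x^3 + x^2*(324*l - 113) + x*(180 - 279*l) + 224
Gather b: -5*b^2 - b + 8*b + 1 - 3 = -5*b^2 + 7*b - 2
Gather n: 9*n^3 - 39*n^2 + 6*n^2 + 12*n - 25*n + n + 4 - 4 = 9*n^3 - 33*n^2 - 12*n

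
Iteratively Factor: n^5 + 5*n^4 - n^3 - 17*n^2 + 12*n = (n - 1)*(n^4 + 6*n^3 + 5*n^2 - 12*n) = (n - 1)*(n + 4)*(n^3 + 2*n^2 - 3*n) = (n - 1)^2*(n + 4)*(n^2 + 3*n) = n*(n - 1)^2*(n + 4)*(n + 3)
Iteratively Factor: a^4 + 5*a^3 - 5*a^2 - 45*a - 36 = (a + 4)*(a^3 + a^2 - 9*a - 9) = (a + 1)*(a + 4)*(a^2 - 9) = (a + 1)*(a + 3)*(a + 4)*(a - 3)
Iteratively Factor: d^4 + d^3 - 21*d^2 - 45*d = (d)*(d^3 + d^2 - 21*d - 45) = d*(d + 3)*(d^2 - 2*d - 15) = d*(d - 5)*(d + 3)*(d + 3)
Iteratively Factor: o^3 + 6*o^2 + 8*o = (o + 4)*(o^2 + 2*o) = o*(o + 4)*(o + 2)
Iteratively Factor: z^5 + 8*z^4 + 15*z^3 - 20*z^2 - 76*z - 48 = (z - 2)*(z^4 + 10*z^3 + 35*z^2 + 50*z + 24) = (z - 2)*(z + 3)*(z^3 + 7*z^2 + 14*z + 8) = (z - 2)*(z + 2)*(z + 3)*(z^2 + 5*z + 4) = (z - 2)*(z + 2)*(z + 3)*(z + 4)*(z + 1)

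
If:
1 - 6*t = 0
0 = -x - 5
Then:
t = 1/6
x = -5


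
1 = 1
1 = 1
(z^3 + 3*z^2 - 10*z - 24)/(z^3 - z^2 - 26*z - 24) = (z^2 - z - 6)/(z^2 - 5*z - 6)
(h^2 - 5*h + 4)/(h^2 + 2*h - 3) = (h - 4)/(h + 3)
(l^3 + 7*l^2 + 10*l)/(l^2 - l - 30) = l*(l + 2)/(l - 6)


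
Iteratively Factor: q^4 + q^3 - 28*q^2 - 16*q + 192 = (q - 4)*(q^3 + 5*q^2 - 8*q - 48) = (q - 4)*(q + 4)*(q^2 + q - 12) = (q - 4)*(q - 3)*(q + 4)*(q + 4)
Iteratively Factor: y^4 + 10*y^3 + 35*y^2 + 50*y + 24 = (y + 2)*(y^3 + 8*y^2 + 19*y + 12) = (y + 2)*(y + 3)*(y^2 + 5*y + 4) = (y + 2)*(y + 3)*(y + 4)*(y + 1)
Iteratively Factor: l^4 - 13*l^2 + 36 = (l + 2)*(l^3 - 2*l^2 - 9*l + 18) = (l - 3)*(l + 2)*(l^2 + l - 6) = (l - 3)*(l - 2)*(l + 2)*(l + 3)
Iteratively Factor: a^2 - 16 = (a + 4)*(a - 4)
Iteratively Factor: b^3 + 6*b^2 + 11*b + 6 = (b + 2)*(b^2 + 4*b + 3) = (b + 1)*(b + 2)*(b + 3)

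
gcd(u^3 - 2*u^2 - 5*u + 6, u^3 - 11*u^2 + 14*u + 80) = u + 2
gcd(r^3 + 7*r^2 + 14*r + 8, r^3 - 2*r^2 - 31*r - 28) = r^2 + 5*r + 4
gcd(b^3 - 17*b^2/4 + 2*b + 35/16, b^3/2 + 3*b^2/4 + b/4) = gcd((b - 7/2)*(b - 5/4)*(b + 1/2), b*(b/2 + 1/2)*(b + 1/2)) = b + 1/2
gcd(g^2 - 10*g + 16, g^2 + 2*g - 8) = g - 2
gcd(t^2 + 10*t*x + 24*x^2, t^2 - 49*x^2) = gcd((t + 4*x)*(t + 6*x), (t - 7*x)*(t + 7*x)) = 1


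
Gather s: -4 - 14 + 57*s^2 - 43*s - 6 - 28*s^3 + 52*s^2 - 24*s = -28*s^3 + 109*s^2 - 67*s - 24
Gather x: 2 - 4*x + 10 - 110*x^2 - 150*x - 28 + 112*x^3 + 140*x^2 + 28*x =112*x^3 + 30*x^2 - 126*x - 16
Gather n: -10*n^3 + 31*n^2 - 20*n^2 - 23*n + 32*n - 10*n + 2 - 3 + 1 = -10*n^3 + 11*n^2 - n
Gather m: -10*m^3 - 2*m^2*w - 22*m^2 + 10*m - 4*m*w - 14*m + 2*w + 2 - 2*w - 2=-10*m^3 + m^2*(-2*w - 22) + m*(-4*w - 4)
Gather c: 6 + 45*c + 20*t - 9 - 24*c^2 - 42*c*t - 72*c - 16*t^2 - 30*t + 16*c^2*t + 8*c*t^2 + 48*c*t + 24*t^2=c^2*(16*t - 24) + c*(8*t^2 + 6*t - 27) + 8*t^2 - 10*t - 3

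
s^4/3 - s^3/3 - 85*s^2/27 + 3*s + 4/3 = (s/3 + 1)*(s - 3)*(s - 4/3)*(s + 1/3)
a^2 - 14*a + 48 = (a - 8)*(a - 6)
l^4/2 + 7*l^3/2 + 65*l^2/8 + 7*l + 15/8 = (l/2 + 1/2)*(l + 1/2)*(l + 5/2)*(l + 3)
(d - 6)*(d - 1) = d^2 - 7*d + 6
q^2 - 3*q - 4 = (q - 4)*(q + 1)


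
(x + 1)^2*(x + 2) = x^3 + 4*x^2 + 5*x + 2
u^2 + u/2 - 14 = (u - 7/2)*(u + 4)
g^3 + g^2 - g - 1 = (g - 1)*(g + 1)^2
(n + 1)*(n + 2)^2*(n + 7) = n^4 + 12*n^3 + 43*n^2 + 60*n + 28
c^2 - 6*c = c*(c - 6)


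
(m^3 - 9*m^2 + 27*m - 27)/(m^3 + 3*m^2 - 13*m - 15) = (m^2 - 6*m + 9)/(m^2 + 6*m + 5)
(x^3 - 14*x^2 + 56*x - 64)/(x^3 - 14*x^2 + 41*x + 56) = (x^2 - 6*x + 8)/(x^2 - 6*x - 7)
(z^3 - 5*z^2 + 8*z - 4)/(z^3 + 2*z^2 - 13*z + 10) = (z - 2)/(z + 5)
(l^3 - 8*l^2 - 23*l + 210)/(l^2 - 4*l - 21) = (l^2 - l - 30)/(l + 3)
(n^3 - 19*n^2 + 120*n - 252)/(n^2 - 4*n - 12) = (n^2 - 13*n + 42)/(n + 2)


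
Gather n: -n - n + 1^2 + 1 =2 - 2*n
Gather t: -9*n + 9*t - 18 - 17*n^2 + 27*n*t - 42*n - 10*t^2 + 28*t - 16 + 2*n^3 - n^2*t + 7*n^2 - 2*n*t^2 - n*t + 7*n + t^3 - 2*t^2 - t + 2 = 2*n^3 - 10*n^2 - 44*n + t^3 + t^2*(-2*n - 12) + t*(-n^2 + 26*n + 36) - 32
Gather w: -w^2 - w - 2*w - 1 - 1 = -w^2 - 3*w - 2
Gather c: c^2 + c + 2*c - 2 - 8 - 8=c^2 + 3*c - 18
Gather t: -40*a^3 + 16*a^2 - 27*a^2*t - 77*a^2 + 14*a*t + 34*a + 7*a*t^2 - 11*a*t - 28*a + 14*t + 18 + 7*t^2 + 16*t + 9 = -40*a^3 - 61*a^2 + 6*a + t^2*(7*a + 7) + t*(-27*a^2 + 3*a + 30) + 27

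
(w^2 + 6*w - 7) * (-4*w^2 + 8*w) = -4*w^4 - 16*w^3 + 76*w^2 - 56*w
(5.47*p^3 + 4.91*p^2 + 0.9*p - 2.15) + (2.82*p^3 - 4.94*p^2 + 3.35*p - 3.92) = 8.29*p^3 - 0.0300000000000002*p^2 + 4.25*p - 6.07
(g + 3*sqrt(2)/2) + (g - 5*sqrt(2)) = 2*g - 7*sqrt(2)/2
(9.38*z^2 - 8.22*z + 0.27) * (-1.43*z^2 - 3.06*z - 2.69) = -13.4134*z^4 - 16.9482*z^3 - 0.4651*z^2 + 21.2856*z - 0.7263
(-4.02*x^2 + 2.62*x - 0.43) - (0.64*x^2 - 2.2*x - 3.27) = -4.66*x^2 + 4.82*x + 2.84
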